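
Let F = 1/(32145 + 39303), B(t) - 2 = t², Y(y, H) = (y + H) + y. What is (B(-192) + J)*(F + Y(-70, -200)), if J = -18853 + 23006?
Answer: -332148877687/23816 ≈ -1.3946e+7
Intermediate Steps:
Y(y, H) = H + 2*y (Y(y, H) = (H + y) + y = H + 2*y)
J = 4153
B(t) = 2 + t²
F = 1/71448 ≈ 1.3996e-5
(B(-192) + J)*(F + Y(-70, -200)) = ((2 + (-192)²) + 4153)*(1/71448 + (-200 + 2*(-70))) = ((2 + 36864) + 4153)*(1/71448 + (-200 - 140)) = (36866 + 4153)*(1/71448 - 340) = 41019*(-24292319/71448) = -332148877687/23816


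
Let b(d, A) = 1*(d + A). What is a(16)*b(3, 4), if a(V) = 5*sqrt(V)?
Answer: 140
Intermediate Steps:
b(d, A) = A + d (b(d, A) = 1*(A + d) = A + d)
a(16)*b(3, 4) = (5*sqrt(16))*(4 + 3) = (5*4)*7 = 20*7 = 140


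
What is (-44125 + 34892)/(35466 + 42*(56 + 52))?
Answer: -9233/40002 ≈ -0.23081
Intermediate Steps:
(-44125 + 34892)/(35466 + 42*(56 + 52)) = -9233/(35466 + 42*108) = -9233/(35466 + 4536) = -9233/40002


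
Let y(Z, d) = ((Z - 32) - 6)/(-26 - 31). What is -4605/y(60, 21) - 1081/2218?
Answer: 145541987/12199 ≈ 11931.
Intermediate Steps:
y(Z, d) = ⅔ - Z/57 (y(Z, d) = ((-32 + Z) - 6)/(-57) = (-38 + Z)*(-1/57) = ⅔ - Z/57)
-4605/y(60, 21) - 1081/2218 = -4605/(⅔ - 1/57*60) - 1081/2218 = -4605/(⅔ - 20/19) - 1081*1/2218 = -4605/(-22/57) - 1081/2218 = -4605*(-57/22) - 1081/2218 = 262485/22 - 1081/2218 = 145541987/12199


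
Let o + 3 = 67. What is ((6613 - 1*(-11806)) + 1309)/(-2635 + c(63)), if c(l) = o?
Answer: -6576/857 ≈ -7.6733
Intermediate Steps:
o = 64 (o = -3 + 67 = 64)
c(l) = 64
((6613 - 1*(-11806)) + 1309)/(-2635 + c(63)) = ((6613 - 1*(-11806)) + 1309)/(-2635 + 64) = ((6613 + 11806) + 1309)/(-2571) = (18419 + 1309)*(-1/2571) = 19728*(-1/2571) = -6576/857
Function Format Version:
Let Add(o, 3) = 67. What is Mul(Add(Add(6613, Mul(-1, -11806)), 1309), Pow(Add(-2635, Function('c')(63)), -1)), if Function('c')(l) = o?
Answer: Rational(-6576, 857) ≈ -7.6733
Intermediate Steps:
o = 64 (o = Add(-3, 67) = 64)
Function('c')(l) = 64
Mul(Add(Add(6613, Mul(-1, -11806)), 1309), Pow(Add(-2635, Function('c')(63)), -1)) = Mul(Add(Add(6613, Mul(-1, -11806)), 1309), Pow(Add(-2635, 64), -1)) = Mul(Add(Add(6613, 11806), 1309), Pow(-2571, -1)) = Mul(Add(18419, 1309), Rational(-1, 2571)) = Mul(19728, Rational(-1, 2571)) = Rational(-6576, 857)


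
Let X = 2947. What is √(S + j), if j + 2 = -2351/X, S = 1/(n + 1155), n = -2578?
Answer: I*√49214113699142/4193581 ≈ 1.6729*I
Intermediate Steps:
S = -1/1423 (S = 1/(-2578 + 1155) = 1/(-1423) = -1/1423 ≈ -0.00070274)
j = -8245/2947 (j = -2 - 2351/2947 = -8245/2947 ≈ -2.7978)
√(S + j) = √(-1/1423 - 8245/2947) = √(-11735582/4193581) = I*√49214113699142/4193581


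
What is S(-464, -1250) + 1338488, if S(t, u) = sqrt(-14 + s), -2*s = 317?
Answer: 1338488 + I*sqrt(690)/2 ≈ 1.3385e+6 + 13.134*I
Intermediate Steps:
s = -317/2 (s = -1/2*317 = -317/2 ≈ -158.50)
S(t, u) = I*sqrt(690)/2 (S(t, u) = sqrt(-14 - 317/2) = sqrt(-345/2) = I*sqrt(690)/2)
S(-464, -1250) + 1338488 = I*sqrt(690)/2 + 1338488 = 1338488 + I*sqrt(690)/2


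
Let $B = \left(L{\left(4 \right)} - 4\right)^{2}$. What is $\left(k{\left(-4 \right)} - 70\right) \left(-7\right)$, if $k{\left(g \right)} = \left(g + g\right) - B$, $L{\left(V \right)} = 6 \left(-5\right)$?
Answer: $8638$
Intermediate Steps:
$L{\left(V \right)} = -30$
$B = 1156$ ($B = \left(-30 - 4\right)^{2} = \left(-34\right)^{2} = 1156$)
$k{\left(g \right)} = -1156 + 2 g$ ($k{\left(g \right)} = \left(g + g\right) - 1156 = 2 g - 1156 = -1156 + 2 g$)
$\left(k{\left(-4 \right)} - 70\right) \left(-7\right) = \left(\left(-1156 + 2 \left(-4\right)\right) - 70\right) \left(-7\right) = \left(\left(-1156 - 8\right) - 70\right) \left(-7\right) = \left(-1164 - 70\right) \left(-7\right) = \left(-1234\right) \left(-7\right) = 8638$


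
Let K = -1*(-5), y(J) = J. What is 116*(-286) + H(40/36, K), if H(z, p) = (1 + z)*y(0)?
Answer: -33176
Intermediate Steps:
K = 5
H(z, p) = 0 (H(z, p) = (1 + z)*0 = 0)
116*(-286) + H(40/36, K) = 116*(-286) + 0 = -33176 + 0 = -33176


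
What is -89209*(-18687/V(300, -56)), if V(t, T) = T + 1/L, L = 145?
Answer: -241722044535/8119 ≈ -2.9772e+7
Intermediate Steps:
V(t, T) = 1/145 + T (V(t, T) = T + 1/145 = 1/145 + T)
-89209*(-18687/V(300, -56)) = -89209*(-18687/(1/145 - 56)) = -89209/((-8119/145*(-1/18687))) = -89209/8119/2709615 = -89209*2709615/8119 = -241722044535/8119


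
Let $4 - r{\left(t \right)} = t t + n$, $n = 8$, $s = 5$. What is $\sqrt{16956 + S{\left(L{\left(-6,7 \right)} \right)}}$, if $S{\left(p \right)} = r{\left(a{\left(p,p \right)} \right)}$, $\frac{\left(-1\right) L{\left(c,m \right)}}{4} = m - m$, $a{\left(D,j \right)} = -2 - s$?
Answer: $\sqrt{16903} \approx 130.01$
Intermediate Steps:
$a{\left(D,j \right)} = -7$ ($a{\left(D,j \right)} = -2 - 5 = -7$)
$L{\left(c,m \right)} = 0$ ($L{\left(c,m \right)} = - 4 \left(m - m\right) = \left(-4\right) 0 = 0$)
$r{\left(t \right)} = -4 - t^{2}$ ($r{\left(t \right)} = 4 - \left(t t + 8\right) = 4 - \left(t^{2} + 8\right) = 4 - \left(8 + t^{2}\right) = -4 - t^{2}$)
$S{\left(p \right)} = -53$ ($S{\left(p \right)} = -4 - \left(-7\right)^{2} = -4 - 49 = -53$)
$\sqrt{16956 + S{\left(L{\left(-6,7 \right)} \right)}} = \sqrt{16956 - 53} = \sqrt{16903}$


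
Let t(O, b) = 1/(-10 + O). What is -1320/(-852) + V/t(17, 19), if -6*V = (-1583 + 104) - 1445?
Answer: 726944/213 ≈ 3412.9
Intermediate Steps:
V = 1462/3 (V = -((-1583 + 104) - 1445)/6 = -(-1479 - 1445)/6 = -⅙*(-2924) = 1462/3 ≈ 487.33)
-1320/(-852) + V/t(17, 19) = -1320/(-852) + 1462/(3*(1/(-10 + 17))) = -1320*(-1/852) + 1462/(3*(1/7)) = 110/71 + 1462/(3*(⅐)) = 110/71 + (1462/3)*7 = 110/71 + 10234/3 = 726944/213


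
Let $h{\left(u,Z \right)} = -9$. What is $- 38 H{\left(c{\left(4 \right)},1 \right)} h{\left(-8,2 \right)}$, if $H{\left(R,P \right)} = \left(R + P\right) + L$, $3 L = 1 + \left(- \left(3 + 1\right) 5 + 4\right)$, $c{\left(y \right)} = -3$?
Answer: $-2394$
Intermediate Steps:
$L = -5$ ($L = \frac{1 + \left(- \left(3 + 1\right) 5 + 4\right)}{3} = \frac{1 + \left(- 4 \cdot 5 + 4\right)}{3} = \frac{1 + \left(\left(-1\right) 20 + 4\right)}{3} = \frac{1 + \left(-20 + 4\right)}{3} = \frac{1 - 16}{3} = \frac{1}{3} \left(-15\right) = -5$)
$H{\left(R,P \right)} = -5 + P + R$ ($H{\left(R,P \right)} = \left(R + P\right) - 5 = \left(P + R\right) - 5 = -5 + P + R$)
$- 38 H{\left(c{\left(4 \right)},1 \right)} h{\left(-8,2 \right)} = - 38 \left(-5 + 1 - 3\right) \left(-9\right) = - 38 \left(\left(-7\right) \left(-9\right)\right) = \left(-38\right) 63 = -2394$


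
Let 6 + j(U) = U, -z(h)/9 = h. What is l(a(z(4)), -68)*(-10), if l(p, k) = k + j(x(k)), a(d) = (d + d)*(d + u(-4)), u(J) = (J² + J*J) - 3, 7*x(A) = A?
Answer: 5860/7 ≈ 837.14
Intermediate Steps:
x(A) = A/7
u(J) = -3 + 2*J² (u(J) = (J² + J²) - 3 = 2*J² - 3 = -3 + 2*J²)
z(h) = -9*h
j(U) = -6 + U
a(d) = 2*d*(29 + d) (a(d) = (d + d)*(d + (-3 + 2*(-4)²)) = (2*d)*(d + (-3 + 2*16)) = (2*d)*(d + (-3 + 32)) = (2*d)*(d + 29) = (2*d)*(29 + d) = 2*d*(29 + d))
l(p, k) = -6 + 8*k/7 (l(p, k) = k + (-6 + k/7) = -6 + 8*k/7)
l(a(z(4)), -68)*(-10) = (-6 + (8/7)*(-68))*(-10) = (-6 - 544/7)*(-10) = -586/7*(-10) = 5860/7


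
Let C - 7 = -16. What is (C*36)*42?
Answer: -13608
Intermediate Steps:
C = -9 (C = 7 - 16 = -9)
(C*36)*42 = -9*36*42 = -324*42 = -13608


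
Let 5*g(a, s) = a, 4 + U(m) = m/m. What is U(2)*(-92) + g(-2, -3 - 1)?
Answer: 1378/5 ≈ 275.60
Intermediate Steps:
U(m) = -3 (U(m) = -4 + m/m = -4 + 1 = -3)
g(a, s) = a/5
U(2)*(-92) + g(-2, -3 - 1) = -3*(-92) + (⅕)*(-2) = 276 - ⅖ = 1378/5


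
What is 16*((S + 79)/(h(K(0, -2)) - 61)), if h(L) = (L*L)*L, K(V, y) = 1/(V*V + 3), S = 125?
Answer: -44064/823 ≈ -53.541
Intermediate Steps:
K(V, y) = 1/(3 + V**2) (K(V, y) = 1/(V**2 + 3) = 1/(3 + V**2))
h(L) = L**3 (h(L) = L**2*L = L**3)
16*((S + 79)/(h(K(0, -2)) - 61)) = 16*((125 + 79)/((1/(3 + 0**2))**3 - 61)) = 16*(204/((1/(3 + 0))**3 - 61)) = 16*(204/((1/3)**3 - 61)) = 16*(204/(1/27 - 61)) = 16*(204/(-1646/27)) = 16*(204*(-27/1646)) = 16*(-2754/823) = -44064/823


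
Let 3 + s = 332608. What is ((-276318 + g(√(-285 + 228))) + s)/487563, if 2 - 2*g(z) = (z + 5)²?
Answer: 18768/162521 - 5*I*√57/487563 ≈ 0.11548 - 7.7424e-5*I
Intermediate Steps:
s = 332605 (s = -3 + 332608 = 332605)
g(z) = 1 - (5 + z)²/2 (g(z) = 1 - (z + 5)²/2 = 1 - (5 + z)²/2)
((-276318 + g(√(-285 + 228))) + s)/487563 = ((-276318 + (1 - (5 + √(-285 + 228))²/2)) + 332605)/487563 = ((-276318 + (1 - (5 + √(-57))²/2)) + 332605)*(1/487563) = ((-276318 + (1 - (5 + I*√57)²/2)) + 332605)*(1/487563) = ((-276317 - (5 + I*√57)²/2) + 332605)*(1/487563) = (56288 - (5 + I*√57)²/2)*(1/487563) = 56288/487563 - (5 + I*√57)²/975126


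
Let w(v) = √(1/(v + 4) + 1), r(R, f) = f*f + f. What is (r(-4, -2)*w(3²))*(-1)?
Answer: -2*√182/13 ≈ -2.0755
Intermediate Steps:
r(R, f) = f + f² (r(R, f) = f² + f = f + f²)
w(v) = √(1 + 1/(4 + v)) (w(v) = √(1/(4 + v) + 1) = √(1 + 1/(4 + v)))
(r(-4, -2)*w(3²))*(-1) = ((-2*(1 - 2))*√((5 + 3²)/(4 + 3²)))*(-1) = ((-2*(-1))*√((5 + 9)/(4 + 9)))*(-1) = (2*√(14/13))*(-1) = (2*(√182/13))*(-1) = (2*√182/13)*(-1) = -2*√182/13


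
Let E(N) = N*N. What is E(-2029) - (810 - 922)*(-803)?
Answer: 4026905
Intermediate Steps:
E(N) = N**2
E(-2029) - (810 - 922)*(-803) = (-2029)**2 - (810 - 922)*(-803) = 4116841 - (-112)*(-803) = 4116841 - 1*89936 = 4116841 - 89936 = 4026905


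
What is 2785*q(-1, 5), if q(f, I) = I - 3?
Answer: 5570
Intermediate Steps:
q(f, I) = -3 + I
2785*q(-1, 5) = 2785*(-3 + 5) = 2785*2 = 5570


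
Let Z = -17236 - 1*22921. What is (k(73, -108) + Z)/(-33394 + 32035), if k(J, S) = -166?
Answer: 13441/453 ≈ 29.671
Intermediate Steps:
Z = -40157 (Z = -17236 - 22921 = -40157)
(k(73, -108) + Z)/(-33394 + 32035) = (-166 - 40157)/(-33394 + 32035) = -40323/(-1359) = -40323*(-1/1359) = 13441/453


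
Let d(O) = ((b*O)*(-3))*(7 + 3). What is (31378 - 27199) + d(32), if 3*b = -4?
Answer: 5459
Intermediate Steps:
b = -4/3 (b = (⅓)*(-4) = -4/3 ≈ -1.3333)
d(O) = 40*O (d(O) = (-4*O/3*(-3))*(7 + 3) = (4*O)*10 = 40*O)
(31378 - 27199) + d(32) = (31378 - 27199) + 40*32 = 4179 + 1280 = 5459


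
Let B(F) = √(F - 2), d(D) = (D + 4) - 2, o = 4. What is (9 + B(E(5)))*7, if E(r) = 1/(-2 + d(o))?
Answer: 63 + 7*I*√7/2 ≈ 63.0 + 9.2601*I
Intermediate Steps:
d(D) = 2 + D (d(D) = (4 + D) - 2 = 2 + D)
E(r) = ¼ (E(r) = 1/(-2 + (2 + 4)) = 1/(-2 + 6) = 1/4 = ¼)
B(F) = √(-2 + F)
(9 + B(E(5)))*7 = (9 + √(-2 + ¼))*7 = (9 + √(-7/4))*7 = (9 + I*√7/2)*7 = 63 + 7*I*√7/2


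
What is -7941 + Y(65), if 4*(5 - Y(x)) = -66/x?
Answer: -1031647/130 ≈ -7935.8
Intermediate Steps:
Y(x) = 5 + 33/(2*x) (Y(x) = 5 - (-33)/(2*x) = 5 + 33/(2*x))
-7941 + Y(65) = -7941 + (5 + (33/2)/65) = -7941 + (5 + (33/2)*(1/65)) = -7941 + (5 + 33/130) = -7941 + 683/130 = -1031647/130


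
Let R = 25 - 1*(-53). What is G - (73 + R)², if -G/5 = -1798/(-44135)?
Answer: -201266225/8827 ≈ -22801.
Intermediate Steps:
R = 78 (R = 25 + 53 = 78)
G = -1798/8827 (G = -(-8990)/(-44135) = -(-8990)*(-1)/44135 = -5*1798/44135 = -1798/8827 ≈ -0.20369)
G - (73 + R)² = -1798/8827 - (73 + 78)² = -1798/8827 - 1*151² = -1798/8827 - 1*22801 = -1798/8827 - 22801 = -201266225/8827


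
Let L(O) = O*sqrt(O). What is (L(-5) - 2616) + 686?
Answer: -1930 - 5*I*sqrt(5) ≈ -1930.0 - 11.18*I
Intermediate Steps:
L(O) = O**(3/2)
(L(-5) - 2616) + 686 = ((-5)**(3/2) - 2616) + 686 = (-5*I*sqrt(5) - 2616) + 686 = (-2616 - 5*I*sqrt(5)) + 686 = -1930 - 5*I*sqrt(5)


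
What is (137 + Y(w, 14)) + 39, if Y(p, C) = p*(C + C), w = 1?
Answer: 204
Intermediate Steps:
Y(p, C) = 2*C*p (Y(p, C) = p*(2*C) = 2*C*p)
(137 + Y(w, 14)) + 39 = (137 + 2*14*1) + 39 = (137 + 28) + 39 = 165 + 39 = 204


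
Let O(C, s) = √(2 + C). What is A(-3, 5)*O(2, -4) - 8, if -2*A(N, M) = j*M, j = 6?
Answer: -38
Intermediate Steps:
A(N, M) = -3*M
A(-3, 5)*O(2, -4) - 8 = (-3*5)*√(2 + 2) - 8 = -15*√4 - 8 = -15*2 - 8 = -30 - 8 = -38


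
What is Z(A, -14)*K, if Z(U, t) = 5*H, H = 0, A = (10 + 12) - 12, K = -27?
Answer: 0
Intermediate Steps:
A = 10 (A = 22 - 12 = 10)
Z(U, t) = 0 (Z(U, t) = 5*0 = 0)
Z(A, -14)*K = 0*(-27) = 0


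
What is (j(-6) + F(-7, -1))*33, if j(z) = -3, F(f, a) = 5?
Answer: 66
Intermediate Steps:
(j(-6) + F(-7, -1))*33 = (-3 + 5)*33 = 2*33 = 66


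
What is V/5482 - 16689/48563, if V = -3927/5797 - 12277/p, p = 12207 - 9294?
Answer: -4141596603787/12020339158449 ≈ -0.34455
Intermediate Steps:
p = 2913
V = -441760/90303 (V = -3927/5797 - 12277/2913 = -3927*1/5797 - 12277*1/2913 = -21/31 - 12277/2913 = -441760/90303 ≈ -4.8920)
V/5482 - 16689/48563 = -441760/90303/5482 - 16689/48563 = -441760/90303*1/5482 - 16689*1/48563 = -220880/247520523 - 16689/48563 = -4141596603787/12020339158449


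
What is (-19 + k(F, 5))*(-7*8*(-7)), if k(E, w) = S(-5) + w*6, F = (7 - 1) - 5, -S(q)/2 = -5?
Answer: 8232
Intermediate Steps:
S(q) = 10 (S(q) = -2*(-5) = 10)
F = 1 (F = 6 - 5 = 1)
k(E, w) = 10 + 6*w (k(E, w) = 10 + w*6 = 10 + 6*w)
(-19 + k(F, 5))*(-7*8*(-7)) = (-19 + (10 + 6*5))*(-7*8*(-7)) = (-19 + (10 + 30))*(-56*(-7)) = (-19 + 40)*392 = 21*392 = 8232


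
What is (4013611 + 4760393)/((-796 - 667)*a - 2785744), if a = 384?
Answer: -2193501/836884 ≈ -2.6210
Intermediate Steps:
(4013611 + 4760393)/((-796 - 667)*a - 2785744) = (4013611 + 4760393)/((-796 - 667)*384 - 2785744) = 8774004/(-1463*384 - 2785744) = 8774004/(-561792 - 2785744) = 8774004/(-3347536) = 8774004*(-1/3347536) = -2193501/836884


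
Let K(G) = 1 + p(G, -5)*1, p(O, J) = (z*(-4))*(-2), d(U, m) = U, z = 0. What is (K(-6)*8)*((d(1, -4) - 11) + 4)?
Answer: -48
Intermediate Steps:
p(O, J) = 0 (p(O, J) = (0*(-4))*(-2) = 0*(-2) = 0)
K(G) = 1 (K(G) = 1 + 0*1 = 1 + 0 = 1)
(K(-6)*8)*((d(1, -4) - 11) + 4) = (1*8)*((1 - 11) + 4) = 8*(-10 + 4) = 8*(-6) = -48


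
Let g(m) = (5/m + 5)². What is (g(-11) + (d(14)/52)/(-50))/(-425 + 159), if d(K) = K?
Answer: -3249153/41841800 ≈ -0.077653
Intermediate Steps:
g(m) = (5 + 5/m)²
(g(-11) + (d(14)/52)/(-50))/(-425 + 159) = (25*(1 - 11)²/(-11)² + (14/52)/(-50))/(-425 + 159) = (25*(1/121)*(-10)² + (14*(1/52))*(-1/50))/(-266) = (25*(1/121)*100 + (7/26)*(-1/50))*(-1/266) = (2500/121 - 7/1300)*(-1/266) = (3249153/157300)*(-1/266) = -3249153/41841800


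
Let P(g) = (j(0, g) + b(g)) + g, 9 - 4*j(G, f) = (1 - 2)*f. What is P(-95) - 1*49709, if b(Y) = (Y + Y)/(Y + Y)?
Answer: -99649/2 ≈ -49825.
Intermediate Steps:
b(Y) = 1 (b(Y) = (2*Y)/((2*Y)) = (2*Y)*(1/(2*Y)) = 1)
j(G, f) = 9/4 + f/4 (j(G, f) = 9/4 - (1 - 2)*f/4 = 9/4 - (-1)*f/4 = 9/4 + f/4)
P(g) = 13/4 + 5*g/4 (P(g) = ((9/4 + g/4) + 1) + g = (13/4 + g/4) + g = 13/4 + 5*g/4)
P(-95) - 1*49709 = (13/4 + (5/4)*(-95)) - 1*49709 = (13/4 - 475/4) - 49709 = -231/2 - 49709 = -99649/2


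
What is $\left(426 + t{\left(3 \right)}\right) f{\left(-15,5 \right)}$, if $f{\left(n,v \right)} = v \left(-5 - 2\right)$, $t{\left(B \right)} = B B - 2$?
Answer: $-15155$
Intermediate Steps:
$t{\left(B \right)} = -2 + B^{2}$ ($t{\left(B \right)} = B^{2} - 2 = -2 + B^{2}$)
$f{\left(n,v \right)} = - 7 v$ ($f{\left(n,v \right)} = v \left(-7\right) = - 7 v$)
$\left(426 + t{\left(3 \right)}\right) f{\left(-15,5 \right)} = \left(426 - \left(2 - 3^{2}\right)\right) \left(\left(-7\right) 5\right) = \left(426 + \left(-2 + 9\right)\right) \left(-35\right) = \left(426 + 7\right) \left(-35\right) = 433 \left(-35\right) = -15155$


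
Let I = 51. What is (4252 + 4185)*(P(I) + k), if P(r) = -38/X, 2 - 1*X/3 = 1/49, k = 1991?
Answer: 4872527803/291 ≈ 1.6744e+7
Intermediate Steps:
X = 291/49 (X = 6 - 3/49 = 291/49 ≈ 5.9388)
P(r) = -1862/291 (P(r) = -38/291/49 = -38*49/291 = -1862/291)
(4252 + 4185)*(P(I) + k) = (4252 + 4185)*(-1862/291 + 1991) = 8437*(577519/291) = 4872527803/291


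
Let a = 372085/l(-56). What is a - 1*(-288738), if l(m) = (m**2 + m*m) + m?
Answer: 256452499/888 ≈ 2.8880e+5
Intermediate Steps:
l(m) = m + 2*m**2 (l(m) = (m**2 + m**2) + m = 2*m**2 + m = m + 2*m**2)
a = 53155/888 (a = 372085/((-56*(1 + 2*(-56)))) = 372085/((-56*(1 - 112))) = 372085/((-56*(-111))) = 372085/6216 = 372085*(1/6216) = 53155/888 ≈ 59.859)
a - 1*(-288738) = 53155/888 - 1*(-288738) = 53155/888 + 288738 = 256452499/888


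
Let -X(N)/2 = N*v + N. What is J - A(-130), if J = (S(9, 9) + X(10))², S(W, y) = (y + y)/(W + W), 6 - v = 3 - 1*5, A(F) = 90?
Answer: 31951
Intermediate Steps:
v = 8 (v = 6 - (3 - 1*5) = 6 - (3 - 5) = 6 - 1*(-2) = 6 + 2 = 8)
S(W, y) = y/W (S(W, y) = (2*y)/((2*W)) = (2*y)*(1/(2*W)) = y/W)
X(N) = -18*N (X(N) = -2*(N*8 + N) = -2*(8*N + N) = -18*N)
J = 32041 (J = (9/9 - 18*10)² = (9*(⅑) - 180)² = (1 - 180)² = (-179)² = 32041)
J - A(-130) = 32041 - 1*90 = 32041 - 90 = 31951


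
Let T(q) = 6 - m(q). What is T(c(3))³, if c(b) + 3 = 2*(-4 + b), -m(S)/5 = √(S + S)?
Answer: (6 + 5*I*√10)³ ≈ -4284.0 - 2245.2*I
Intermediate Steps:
m(S) = -5*√2*√S (m(S) = -5*√(S + S) = -5*√2*√S)
c(b) = -11 + 2*b (c(b) = -3 + 2*(-4 + b) = -3 + (-8 + 2*b) = -11 + 2*b)
T(q) = 6 + 5*√2*√q (T(q) = 6 - (-5)*√2*√q = 6 + 5*√2*√q)
T(c(3))³ = (6 + 5*√2*√(-11 + 2*3))³ = (6 + 5*√2*√(-11 + 6))³ = (6 + 5*√2*√(-5))³ = (6 + 5*√2*(I*√5))³ = (6 + 5*I*√10)³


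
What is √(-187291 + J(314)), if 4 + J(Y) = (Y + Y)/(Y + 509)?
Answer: I*√126859818211/823 ≈ 432.77*I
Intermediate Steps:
J(Y) = -4 + 2*Y/(509 + Y) (J(Y) = -4 + (Y + Y)/(Y + 509) = -4 + (2*Y)/(509 + Y) = -4 + 2*Y/(509 + Y))
√(-187291 + J(314)) = √(-187291 + 2*(-1018 - 1*314)/(509 + 314)) = √(-187291 + 2*(-1018 - 314)/823) = √(-187291 + 2*(1/823)*(-1332)) = √(-187291 - 2664/823) = √(-154143157/823) = I*√126859818211/823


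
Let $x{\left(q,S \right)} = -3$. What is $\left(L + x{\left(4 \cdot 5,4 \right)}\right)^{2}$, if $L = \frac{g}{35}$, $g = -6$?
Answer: $\frac{12321}{1225} \approx 10.058$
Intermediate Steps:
$L = - \frac{6}{35} \approx -0.17143$
$\left(L + x{\left(4 \cdot 5,4 \right)}\right)^{2} = \left(- \frac{6}{35} - 3\right)^{2} = \left(- \frac{111}{35}\right)^{2} = \frac{12321}{1225}$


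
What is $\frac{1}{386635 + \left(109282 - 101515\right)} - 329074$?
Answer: $- \frac{129787443747}{394402} \approx -3.2907 \cdot 10^{5}$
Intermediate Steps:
$\frac{1}{386635 + \left(109282 - 101515\right)} - 329074 = \frac{1}{386635 + 7767} - 329074 = \frac{1}{394402} - 329074 = - \frac{129787443747}{394402}$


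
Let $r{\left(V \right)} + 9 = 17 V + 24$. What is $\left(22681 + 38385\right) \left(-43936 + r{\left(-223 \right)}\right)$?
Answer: $-2913580992$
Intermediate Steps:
$r{\left(V \right)} = 15 + 17 V$ ($r{\left(V \right)} = -9 + \left(17 V + 24\right) = -9 + \left(24 + 17 V\right) = 15 + 17 V$)
$\left(22681 + 38385\right) \left(-43936 + r{\left(-223 \right)}\right) = \left(22681 + 38385\right) \left(-43936 + \left(15 + 17 \left(-223\right)\right)\right) = 61066 \left(-43936 + \left(15 - 3791\right)\right) = 61066 \left(-43936 - 3776\right) = 61066 \left(-47712\right) = -2913580992$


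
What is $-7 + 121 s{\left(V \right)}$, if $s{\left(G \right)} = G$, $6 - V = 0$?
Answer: $719$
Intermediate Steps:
$V = 6$ ($V = 6 - 0 = 6 + 0 = 6$)
$-7 + 121 s{\left(V \right)} = -7 + 121 \cdot 6 = -7 + 726 = 719$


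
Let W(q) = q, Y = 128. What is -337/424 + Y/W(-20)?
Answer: -15253/2120 ≈ -7.1948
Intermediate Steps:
-337/424 + Y/W(-20) = -337/424 + 128/(-20) = -337*1/424 + 128*(-1/20) = -337/424 - 32/5 = -15253/2120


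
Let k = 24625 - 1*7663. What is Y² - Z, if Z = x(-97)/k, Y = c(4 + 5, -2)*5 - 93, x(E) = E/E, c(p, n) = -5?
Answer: 236178887/16962 ≈ 13924.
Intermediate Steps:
x(E) = 1
k = 16962 (k = 24625 - 7663 = 16962)
Y = -118 (Y = -5*5 - 93 = -25 - 93 = -118)
Z = 1/16962 ≈ 5.8955e-5
Y² - Z = (-118)² - 1*1/16962 = 13924 - 1/16962 = 236178887/16962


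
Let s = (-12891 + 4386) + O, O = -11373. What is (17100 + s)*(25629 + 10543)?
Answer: -100485816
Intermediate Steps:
s = -19878 (s = (-12891 + 4386) - 11373 = -8505 - 11373 = -19878)
(17100 + s)*(25629 + 10543) = (17100 - 19878)*(25629 + 10543) = -2778*36172 = -100485816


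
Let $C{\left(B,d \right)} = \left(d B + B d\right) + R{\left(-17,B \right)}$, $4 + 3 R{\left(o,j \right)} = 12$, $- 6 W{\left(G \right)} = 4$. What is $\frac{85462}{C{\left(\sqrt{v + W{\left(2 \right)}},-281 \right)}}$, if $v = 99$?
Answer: $- \frac{512772}{69880469} - \frac{36022233 \sqrt{885}}{69880469} \approx -15.342$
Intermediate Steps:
$W{\left(G \right)} = - \frac{2}{3}$ ($W{\left(G \right)} = \left(- \frac{1}{6}\right) 4 = - \frac{2}{3}$)
$R{\left(o,j \right)} = \frac{8}{3}$ ($R{\left(o,j \right)} = - \frac{4}{3} + \frac{1}{3} \cdot 12 = - \frac{4}{3} + 4 = \frac{8}{3}$)
$C{\left(B,d \right)} = \frac{8}{3} + 2 B d$ ($C{\left(B,d \right)} = \left(d B + B d\right) + \frac{8}{3} = \left(B d + B d\right) + \frac{8}{3} = 2 B d + \frac{8}{3} = \frac{8}{3} + 2 B d$)
$\frac{85462}{C{\left(\sqrt{v + W{\left(2 \right)}},-281 \right)}} = \frac{85462}{\frac{8}{3} + 2 \sqrt{99 - \frac{2}{3}} \left(-281\right)} = \frac{85462}{\frac{8}{3} + 2 \sqrt{\frac{295}{3}} \left(-281\right)} = \frac{85462}{\frac{8}{3} + 2 \frac{\sqrt{885}}{3} \left(-281\right)} = \frac{85462}{\frac{8}{3} - \frac{562 \sqrt{885}}{3}}$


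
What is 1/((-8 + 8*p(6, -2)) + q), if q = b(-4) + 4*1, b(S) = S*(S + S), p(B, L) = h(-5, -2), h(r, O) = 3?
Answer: 1/52 ≈ 0.019231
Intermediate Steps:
p(B, L) = 3
b(S) = 2*S**2 (b(S) = S*(2*S) = 2*S**2)
q = 36 (q = 2*(-4)**2 + 4*1 = 2*16 + 4 = 32 + 4 = 36)
1/((-8 + 8*p(6, -2)) + q) = 1/((-8 + 8*3) + 36) = 1/((-8 + 24) + 36) = 1/(16 + 36) = 1/52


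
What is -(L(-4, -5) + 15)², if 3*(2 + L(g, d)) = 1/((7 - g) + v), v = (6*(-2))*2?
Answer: -256036/1521 ≈ -168.33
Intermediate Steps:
v = -24 (v = -12*2 = -24)
L(g, d) = -2 + 1/(3*(-17 - g)) (L(g, d) = -2 + 1/(3*((7 - g) - 24)) = -2 + 1/(3*(-17 - g)))
-(L(-4, -5) + 15)² = -((-103 - 6*(-4))/(3*(17 - 4)) + 15)² = -((⅓)*(-103 + 24)/13 + 15)² = -((⅓)*(1/13)*(-79) + 15)² = -(-79/39 + 15)² = -(506/39)² = -1*256036/1521 = -256036/1521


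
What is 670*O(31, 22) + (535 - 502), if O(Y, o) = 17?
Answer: 11423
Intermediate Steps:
670*O(31, 22) + (535 - 502) = 670*17 + (535 - 502) = 11390 + 33 = 11423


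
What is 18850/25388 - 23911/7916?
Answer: -114458967/50242852 ≈ -2.2781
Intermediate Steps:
18850/25388 - 23911/7916 = 18850*(1/25388) - 23911*1/7916 = 9425/12694 - 23911/7916 = -114458967/50242852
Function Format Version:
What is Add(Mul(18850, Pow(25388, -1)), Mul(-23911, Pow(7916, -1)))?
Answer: Rational(-114458967, 50242852) ≈ -2.2781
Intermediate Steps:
Add(Mul(18850, Pow(25388, -1)), Mul(-23911, Pow(7916, -1))) = Add(Mul(18850, Rational(1, 25388)), Mul(-23911, Rational(1, 7916))) = Add(Rational(9425, 12694), Rational(-23911, 7916)) = Rational(-114458967, 50242852)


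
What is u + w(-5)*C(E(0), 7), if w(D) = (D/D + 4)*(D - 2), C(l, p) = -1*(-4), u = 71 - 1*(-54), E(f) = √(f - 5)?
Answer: -15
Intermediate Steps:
E(f) = √(-5 + f)
u = 125 (u = 71 + 54 = 125)
C(l, p) = 4
w(D) = -10 + 5*D (w(D) = (1 + 4)*(-2 + D) = 5*(-2 + D) = -10 + 5*D)
u + w(-5)*C(E(0), 7) = 125 + (-10 + 5*(-5))*4 = 125 + (-10 - 25)*4 = 125 - 35*4 = 125 - 140 = -15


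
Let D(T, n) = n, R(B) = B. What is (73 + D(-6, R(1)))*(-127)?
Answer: -9398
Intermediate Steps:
(73 + D(-6, R(1)))*(-127) = (73 + 1)*(-127) = 74*(-127) = -9398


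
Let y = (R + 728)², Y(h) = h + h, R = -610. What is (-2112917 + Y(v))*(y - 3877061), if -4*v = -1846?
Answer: 8158922165178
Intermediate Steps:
v = 923/2 (v = -¼*(-1846) = 923/2 ≈ 461.50)
Y(h) = 2*h
y = 13924 (y = (-610 + 728)² = 118² = 13924)
(-2112917 + Y(v))*(y - 3877061) = (-2112917 + 2*(923/2))*(13924 - 3877061) = (-2112917 + 923)*(-3863137) = -2111994*(-3863137) = 8158922165178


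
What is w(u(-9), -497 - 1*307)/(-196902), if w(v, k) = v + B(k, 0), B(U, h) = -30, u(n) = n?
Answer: 13/65634 ≈ 0.00019807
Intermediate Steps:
w(v, k) = -30 + v (w(v, k) = v - 30 = -30 + v)
w(u(-9), -497 - 1*307)/(-196902) = (-30 - 9)/(-196902) = -39*(-1/196902) = 13/65634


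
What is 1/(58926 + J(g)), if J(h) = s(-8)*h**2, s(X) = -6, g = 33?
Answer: 1/52392 ≈ 1.9087e-5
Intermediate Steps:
J(h) = -6*h**2
1/(58926 + J(g)) = 1/(58926 - 6*33**2) = 1/(58926 - 6*1089) = 1/(58926 - 6534) = 1/52392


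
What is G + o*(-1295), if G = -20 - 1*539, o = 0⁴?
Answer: -559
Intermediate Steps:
o = 0
G = -559 (G = -20 - 539 = -559)
G + o*(-1295) = -559 + 0*(-1295) = -559 + 0 = -559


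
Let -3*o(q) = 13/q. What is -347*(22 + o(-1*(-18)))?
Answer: -407725/54 ≈ -7550.5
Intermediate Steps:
o(q) = -13/(3*q)
-347*(22 + o(-1*(-18))) = -347*(22 - 13/(3*((-1*(-18))))) = -347*(22 - 13/3/18) = -347*(22 - 13/3*1/18) = -347*(22 - 13/54) = -347*1175/54 = -407725/54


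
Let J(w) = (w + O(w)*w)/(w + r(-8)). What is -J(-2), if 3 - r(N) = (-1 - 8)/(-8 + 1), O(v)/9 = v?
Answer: 119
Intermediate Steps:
O(v) = 9*v
r(N) = 12/7 (r(N) = 3 - (-1 - 8)/(-8 + 1) = 3 - (-9)/(-7) = 3 - (-9)*(-1)/7 = 3 - 1*9/7 = 3 - 9/7 = 12/7)
J(w) = (w + 9*w**2)/(12/7 + w) (J(w) = (w + (9*w)*w)/(w + 12/7) = (w + 9*w**2)/(12/7 + w))
-J(-2) = -7*(-2)*(1 + 9*(-2))/(12 + 7*(-2)) = -7*(-2)*(1 - 18)/(12 - 14) = -7*(-2)*(-17)/(-2) = -7*(-2)*(-1)*(-17)/2 = -1*(-119) = 119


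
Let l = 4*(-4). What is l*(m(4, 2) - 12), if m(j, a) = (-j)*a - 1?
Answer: 336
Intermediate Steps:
m(j, a) = -1 - a*j (m(j, a) = -a*j - 1 = -1 - a*j)
l = -16
l*(m(4, 2) - 12) = -16*((-1 - 1*2*4) - 12) = -16*((-1 - 8) - 12) = -16*(-9 - 12) = -16*(-21) = 336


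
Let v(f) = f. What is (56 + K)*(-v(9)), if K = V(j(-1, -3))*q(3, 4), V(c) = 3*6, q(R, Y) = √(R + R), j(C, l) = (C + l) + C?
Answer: -504 - 162*√6 ≈ -900.82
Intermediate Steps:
j(C, l) = l + 2*C
q(R, Y) = √2*√R (q(R, Y) = √(2*R) = √2*√R)
V(c) = 18
K = 18*√6 (K = 18*(√2*√3) = 18*√6 ≈ 44.091)
(56 + K)*(-v(9)) = (56 + 18*√6)*(-1*9) = (56 + 18*√6)*(-9) = -504 - 162*√6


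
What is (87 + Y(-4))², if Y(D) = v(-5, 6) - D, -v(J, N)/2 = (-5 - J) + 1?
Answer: 7921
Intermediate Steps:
v(J, N) = 8 + 2*J (v(J, N) = -2*((-5 - J) + 1) = -2*(-4 - J) = 8 + 2*J)
Y(D) = -2 - D (Y(D) = (8 + 2*(-5)) - D = (8 - 10) - D = -2 - D)
(87 + Y(-4))² = (87 + (-2 - 1*(-4)))² = (87 + (-2 + 4))² = (87 + 2)² = 89² = 7921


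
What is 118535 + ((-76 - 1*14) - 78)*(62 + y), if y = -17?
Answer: 110975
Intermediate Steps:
118535 + ((-76 - 1*14) - 78)*(62 + y) = 118535 + ((-76 - 1*14) - 78)*(62 - 17) = 118535 + ((-76 - 14) - 78)*45 = 118535 + (-90 - 78)*45 = 118535 - 168*45 = 118535 - 7560 = 110975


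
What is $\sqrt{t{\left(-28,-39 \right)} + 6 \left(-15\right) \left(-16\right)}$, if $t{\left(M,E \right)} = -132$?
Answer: $2 \sqrt{327} \approx 36.166$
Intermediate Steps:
$\sqrt{t{\left(-28,-39 \right)} + 6 \left(-15\right) \left(-16\right)} = \sqrt{-132 + 6 \left(-15\right) \left(-16\right)} = \sqrt{-132 - -1440} = \sqrt{-132 + 1440} = \sqrt{1308} = 2 \sqrt{327}$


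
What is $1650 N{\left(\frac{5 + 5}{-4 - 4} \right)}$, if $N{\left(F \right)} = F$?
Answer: $- \frac{4125}{2} \approx -2062.5$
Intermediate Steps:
$1650 N{\left(\frac{5 + 5}{-4 - 4} \right)} = 1650 \frac{5 + 5}{-4 - 4} = 1650 \frac{10}{-8} = 1650 \cdot 10 \left(- \frac{1}{8}\right) = 1650 \left(- \frac{5}{4}\right) = - \frac{4125}{2}$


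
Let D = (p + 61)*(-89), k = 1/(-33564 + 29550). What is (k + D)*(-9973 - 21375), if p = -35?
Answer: 145586334578/2007 ≈ 7.2539e+7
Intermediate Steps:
k = -1/4014 (k = 1/(-4014) = -1/4014 ≈ -0.00024913)
D = -2314 (D = (-35 + 61)*(-89) = 26*(-89) = -2314)
(k + D)*(-9973 - 21375) = (-1/4014 - 2314)*(-9973 - 21375) = -9288397/4014*(-31348) = 145586334578/2007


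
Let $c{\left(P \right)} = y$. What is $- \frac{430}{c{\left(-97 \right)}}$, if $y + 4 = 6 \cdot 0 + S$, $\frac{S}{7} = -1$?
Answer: $\frac{430}{11} \approx 39.091$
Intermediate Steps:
$S = -7$ ($S = 7 \left(-1\right) = -7$)
$y = -11$ ($y = -4 + \left(6 \cdot 0 - 7\right) = -4 + \left(0 - 7\right) = -4 - 7 = -11$)
$c{\left(P \right)} = -11$
$- \frac{430}{c{\left(-97 \right)}} = - \frac{430}{-11} = \left(-430\right) \left(- \frac{1}{11}\right) = \frac{430}{11}$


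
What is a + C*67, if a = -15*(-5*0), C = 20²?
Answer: 26800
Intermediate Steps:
C = 400
a = 0 (a = -0 = -15*0 = 0)
a + C*67 = 0 + 400*67 = 0 + 26800 = 26800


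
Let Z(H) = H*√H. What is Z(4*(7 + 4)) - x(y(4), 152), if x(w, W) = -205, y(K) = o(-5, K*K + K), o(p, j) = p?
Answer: 205 + 88*√11 ≈ 496.86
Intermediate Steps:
Z(H) = H^(3/2)
y(K) = -5
Z(4*(7 + 4)) - x(y(4), 152) = (4*(7 + 4))^(3/2) - 1*(-205) = (4*11)^(3/2) + 205 = 44^(3/2) + 205 = 88*√11 + 205 = 205 + 88*√11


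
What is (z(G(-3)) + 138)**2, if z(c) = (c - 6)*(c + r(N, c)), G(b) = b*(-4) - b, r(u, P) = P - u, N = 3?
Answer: 145161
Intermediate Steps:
G(b) = -5*b (G(b) = -4*b - b = -5*b)
z(c) = (-6 + c)*(-3 + 2*c) (z(c) = (c - 6)*(c + (c - 1*3)) = (-6 + c)*(c + (c - 3)) = (-6 + c)*(c + (-3 + c)) = (-6 + c)*(-3 + 2*c))
(z(G(-3)) + 138)**2 = ((18 - (-75)*(-3) + 2*(-5*(-3))**2) + 138)**2 = ((18 - 15*15 + 2*15**2) + 138)**2 = ((18 - 225 + 2*225) + 138)**2 = ((18 - 225 + 450) + 138)**2 = (243 + 138)**2 = 381**2 = 145161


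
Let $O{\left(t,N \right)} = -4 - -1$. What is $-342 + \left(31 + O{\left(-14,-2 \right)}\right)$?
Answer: $-314$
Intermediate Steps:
$O{\left(t,N \right)} = -3$ ($O{\left(t,N \right)} = -4 + 1 = -3$)
$-342 + \left(31 + O{\left(-14,-2 \right)}\right) = -342 + \left(31 - 3\right) = -342 + 28 = -314$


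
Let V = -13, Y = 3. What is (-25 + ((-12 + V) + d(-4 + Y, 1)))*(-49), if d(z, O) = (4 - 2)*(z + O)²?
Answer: 2450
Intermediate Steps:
d(z, O) = 2*(O + z)²
(-25 + ((-12 + V) + d(-4 + Y, 1)))*(-49) = (-25 + ((-12 - 13) + 2*(1 + (-4 + 3))²))*(-49) = (-25 + (-25 + 2*(1 - 1)²))*(-49) = (-25 + (-25 + 2*0²))*(-49) = (-25 + (-25 + 2*0))*(-49) = (-25 + (-25 + 0))*(-49) = (-25 - 25)*(-49) = -50*(-49) = 2450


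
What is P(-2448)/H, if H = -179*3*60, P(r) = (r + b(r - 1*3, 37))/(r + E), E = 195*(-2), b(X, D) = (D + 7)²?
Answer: -64/11430045 ≈ -5.5993e-6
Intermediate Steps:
b(X, D) = (7 + D)²
E = -390
P(r) = (1936 + r)/(-390 + r) (P(r) = (r + (7 + 37)²)/(r - 390) = (r + 44²)/(-390 + r) = (r + 1936)/(-390 + r) = (1936 + r)/(-390 + r))
H = -32220 (H = -537*60 = -32220)
P(-2448)/H = ((1936 - 2448)/(-390 - 2448))/(-32220) = (-512/(-2838))*(-1/32220) = -1/2838*(-512)*(-1/32220) = (256/1419)*(-1/32220) = -64/11430045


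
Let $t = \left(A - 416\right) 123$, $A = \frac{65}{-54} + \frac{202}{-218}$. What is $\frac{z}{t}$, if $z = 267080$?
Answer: $- \frac{104802192}{20181143} \approx -5.1931$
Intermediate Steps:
$A = - \frac{12539}{5886}$ ($A = 65 \left(- \frac{1}{54}\right) + 202 \left(- \frac{1}{218}\right) = - \frac{65}{54} - \frac{101}{109} = - \frac{12539}{5886} \approx -2.1303$)
$t = - \frac{100905715}{1962}$ ($t = \left(- \frac{12539}{5886} - 416\right) 123 = \left(- \frac{2461115}{5886}\right) 123 = - \frac{100905715}{1962} \approx -51430.0$)
$\frac{z}{t} = \frac{267080}{- \frac{100905715}{1962}} = 267080 \left(- \frac{1962}{100905715}\right) = - \frac{104802192}{20181143}$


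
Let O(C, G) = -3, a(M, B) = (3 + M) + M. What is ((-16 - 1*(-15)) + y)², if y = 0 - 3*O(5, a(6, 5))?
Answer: 64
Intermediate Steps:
a(M, B) = 3 + 2*M
y = 9 (y = 0 - 3*(-3) = 0 + 9 = 9)
((-16 - 1*(-15)) + y)² = ((-16 - 1*(-15)) + 9)² = ((-16 + 15) + 9)² = (-1 + 9)² = 8² = 64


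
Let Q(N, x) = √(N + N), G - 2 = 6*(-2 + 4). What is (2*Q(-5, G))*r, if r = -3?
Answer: -6*I*√10 ≈ -18.974*I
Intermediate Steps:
G = 14 (G = 2 + 6*(-2 + 4) = 2 + 6*2 = 2 + 12 = 14)
Q(N, x) = √2*√N (Q(N, x) = √(2*N) = √2*√N)
(2*Q(-5, G))*r = (2*(√2*√(-5)))*(-3) = (2*(√2*(I*√5)))*(-3) = (2*(I*√10))*(-3) = (2*I*√10)*(-3) = -6*I*√10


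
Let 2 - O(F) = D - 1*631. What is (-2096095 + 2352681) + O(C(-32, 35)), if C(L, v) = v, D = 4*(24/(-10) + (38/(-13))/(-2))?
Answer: 16719479/65 ≈ 2.5722e+5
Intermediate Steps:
D = -244/65 (D = 4*(24*(-1/10) + (38*(-1/13))*(-1/2)) = 4*(-12/5 - 38/13*(-1/2)) = 4*(-12/5 + 19/13) = 4*(-61/65) = -244/65 ≈ -3.7538)
O(F) = 41389/65 (O(F) = 2 - (-244/65 - 1*631) = 2 - (-244/65 - 631) = 2 - 1*(-41259/65) = 2 + 41259/65 = 41389/65)
(-2096095 + 2352681) + O(C(-32, 35)) = (-2096095 + 2352681) + 41389/65 = 256586 + 41389/65 = 16719479/65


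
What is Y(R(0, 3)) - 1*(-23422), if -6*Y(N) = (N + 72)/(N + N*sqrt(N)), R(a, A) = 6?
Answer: 702673/30 - 13*sqrt(6)/30 ≈ 23421.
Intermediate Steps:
Y(N) = -(72 + N)/(6*(N + N**(3/2))) (Y(N) = -(N + 72)/(6*(N + N*sqrt(N))) = -(72 + N)/(6*(N + N**(3/2))))
Y(R(0, 3)) - 1*(-23422) = (-12 - 1/6*6)/(6 + 6**(3/2)) - 1*(-23422) = (-12 - 1)/(6 + 6*sqrt(6)) + 23422 = -13/(6 + 6*sqrt(6)) + 23422 = 23422 - 13/(6 + 6*sqrt(6))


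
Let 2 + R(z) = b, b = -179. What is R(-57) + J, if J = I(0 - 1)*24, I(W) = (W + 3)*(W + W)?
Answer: -277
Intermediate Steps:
I(W) = 2*W*(3 + W) (I(W) = (3 + W)*(2*W) = 2*W*(3 + W))
R(z) = -181 (R(z) = -2 - 179 = -181)
J = -96 (J = (2*(0 - 1)*(3 + (0 - 1)))*24 = (2*(-1)*(3 - 1))*24 = (2*(-1)*2)*24 = -4*24 = -96)
R(-57) + J = -181 - 96 = -277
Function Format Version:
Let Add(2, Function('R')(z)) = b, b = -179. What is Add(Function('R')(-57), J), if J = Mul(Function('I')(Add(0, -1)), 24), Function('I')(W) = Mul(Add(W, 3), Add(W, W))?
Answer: -277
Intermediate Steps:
Function('I')(W) = Mul(2, W, Add(3, W)) (Function('I')(W) = Mul(Add(3, W), Mul(2, W)) = Mul(2, W, Add(3, W)))
Function('R')(z) = -181 (Function('R')(z) = Add(-2, -179) = -181)
J = -96 (J = Mul(Mul(2, Add(0, -1), Add(3, Add(0, -1))), 24) = Mul(Mul(2, -1, Add(3, -1)), 24) = Mul(Mul(2, -1, 2), 24) = Mul(-4, 24) = -96)
Add(Function('R')(-57), J) = Add(-181, -96) = -277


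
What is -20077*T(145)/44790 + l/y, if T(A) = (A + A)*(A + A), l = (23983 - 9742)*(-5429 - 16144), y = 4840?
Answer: -2193265514347/21678360 ≈ -1.0117e+5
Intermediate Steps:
l = -307221093 (l = 14241*(-21573) = -307221093)
T(A) = 4*A² (T(A) = (2*A)*(2*A) = 4*A²)
-20077*T(145)/44790 + l/y = -20077/(44790/((4*145²))) - 307221093/4840 = -20077/(44790/((4*21025))) - 307221093*1/4840 = -20077/(44790/84100) - 307221093/4840 = -20077/(44790*(1/84100)) - 307221093/4840 = -20077/4479/8410 - 307221093/4840 = -20077*8410/4479 - 307221093/4840 = -168847570/4479 - 307221093/4840 = -2193265514347/21678360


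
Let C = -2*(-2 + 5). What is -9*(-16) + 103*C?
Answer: -474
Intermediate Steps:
C = -6 (C = -2*3 = -6)
-9*(-16) + 103*C = -9*(-16) + 103*(-6) = 144 - 618 = -474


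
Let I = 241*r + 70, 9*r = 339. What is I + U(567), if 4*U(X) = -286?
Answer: 54457/6 ≈ 9076.2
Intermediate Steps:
r = 113/3 (r = (⅑)*339 = 113/3 ≈ 37.667)
I = 27443/3 (I = 241*(113/3) + 70 = 27233/3 + 70 = 27443/3 ≈ 9147.7)
U(X) = -143/2 (U(X) = (¼)*(-286) = -143/2)
I + U(567) = 27443/3 - 143/2 = 54457/6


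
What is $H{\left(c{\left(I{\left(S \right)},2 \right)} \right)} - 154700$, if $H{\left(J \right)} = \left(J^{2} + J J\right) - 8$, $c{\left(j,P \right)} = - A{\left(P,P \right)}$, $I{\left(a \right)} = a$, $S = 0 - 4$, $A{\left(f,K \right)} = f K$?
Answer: $-154676$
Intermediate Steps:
$A{\left(f,K \right)} = K f$
$S = -4$
$c{\left(j,P \right)} = - P^{2}$ ($c{\left(j,P \right)} = - P P = - P^{2}$)
$H{\left(J \right)} = -8 + 2 J^{2}$ ($H{\left(J \right)} = \left(J^{2} + J^{2}\right) - 8 = 2 J^{2} - 8 = -8 + 2 J^{2}$)
$H{\left(c{\left(I{\left(S \right)},2 \right)} \right)} - 154700 = \left(-8 + 2 \left(- 2^{2}\right)^{2}\right) - 154700 = \left(-8 + 2 \left(\left(-1\right) 4\right)^{2}\right) - 154700 = \left(-8 + 2 \left(-4\right)^{2}\right) - 154700 = \left(-8 + 2 \cdot 16\right) - 154700 = \left(-8 + 32\right) - 154700 = 24 - 154700 = -154676$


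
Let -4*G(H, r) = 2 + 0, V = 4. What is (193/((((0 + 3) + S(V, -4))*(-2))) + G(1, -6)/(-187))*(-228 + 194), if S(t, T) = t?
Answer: 36084/77 ≈ 468.62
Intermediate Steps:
G(H, r) = -½ (G(H, r) = -(2 + 0)/4 = -¼*2 = -½)
(193/((((0 + 3) + S(V, -4))*(-2))) + G(1, -6)/(-187))*(-228 + 194) = (193/((((0 + 3) + 4)*(-2))) - ½/(-187))*(-228 + 194) = (193/(((3 + 4)*(-2))) - ½*(-1/187))*(-34) = (193/((7*(-2))) + 1/374)*(-34) = (193/(-14) + 1/374)*(-34) = (193*(-1/14) + 1/374)*(-34) = (-193/14 + 1/374)*(-34) = -18042/1309*(-34) = 36084/77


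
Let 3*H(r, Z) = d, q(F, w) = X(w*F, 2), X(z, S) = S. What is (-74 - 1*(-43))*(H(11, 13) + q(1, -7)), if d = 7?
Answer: -403/3 ≈ -134.33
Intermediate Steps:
q(F, w) = 2
H(r, Z) = 7/3 (H(r, Z) = (⅓)*7 = 7/3)
(-74 - 1*(-43))*(H(11, 13) + q(1, -7)) = (-74 - 1*(-43))*(7/3 + 2) = (-74 + 43)*(13/3) = -31*13/3 = -403/3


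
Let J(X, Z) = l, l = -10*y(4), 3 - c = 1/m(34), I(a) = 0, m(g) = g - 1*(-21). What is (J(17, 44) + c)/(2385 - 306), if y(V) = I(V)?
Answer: 164/114345 ≈ 0.0014343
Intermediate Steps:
m(g) = 21 + g (m(g) = g + 21 = 21 + g)
y(V) = 0
c = 164/55 (c = 3 - 1/(21 + 34) = 3 - 1/55 = 164/55 ≈ 2.9818)
l = 0 (l = -10*0 = 0)
J(X, Z) = 0
(J(17, 44) + c)/(2385 - 306) = (0 + 164/55)/(2385 - 306) = (164/55)/2079 = (164/55)*(1/2079) = 164/114345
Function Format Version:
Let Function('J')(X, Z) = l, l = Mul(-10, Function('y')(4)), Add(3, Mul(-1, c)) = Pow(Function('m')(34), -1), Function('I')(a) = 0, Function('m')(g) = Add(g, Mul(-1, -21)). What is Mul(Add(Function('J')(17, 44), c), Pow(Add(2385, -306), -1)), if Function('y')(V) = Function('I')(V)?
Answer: Rational(164, 114345) ≈ 0.0014343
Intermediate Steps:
Function('m')(g) = Add(21, g) (Function('m')(g) = Add(g, 21) = Add(21, g))
Function('y')(V) = 0
c = Rational(164, 55) (c = Add(3, Mul(-1, Pow(Add(21, 34), -1))) = Add(3, Mul(-1, Pow(55, -1))) = Add(3, Mul(-1, Rational(1, 55))) = Add(3, Rational(-1, 55)) = Rational(164, 55) ≈ 2.9818)
l = 0 (l = Mul(-10, 0) = 0)
Function('J')(X, Z) = 0
Mul(Add(Function('J')(17, 44), c), Pow(Add(2385, -306), -1)) = Mul(Add(0, Rational(164, 55)), Pow(Add(2385, -306), -1)) = Mul(Rational(164, 55), Pow(2079, -1)) = Mul(Rational(164, 55), Rational(1, 2079)) = Rational(164, 114345)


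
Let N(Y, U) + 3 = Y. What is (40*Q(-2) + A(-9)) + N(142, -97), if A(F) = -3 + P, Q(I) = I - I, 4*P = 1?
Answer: 545/4 ≈ 136.25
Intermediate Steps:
P = ¼ (P = (¼)*1 = ¼ ≈ 0.25000)
Q(I) = 0
A(F) = -11/4 (A(F) = -3 + ¼ = -11/4)
N(Y, U) = -3 + Y
(40*Q(-2) + A(-9)) + N(142, -97) = (40*0 - 11/4) + (-3 + 142) = (0 - 11/4) + 139 = -11/4 + 139 = 545/4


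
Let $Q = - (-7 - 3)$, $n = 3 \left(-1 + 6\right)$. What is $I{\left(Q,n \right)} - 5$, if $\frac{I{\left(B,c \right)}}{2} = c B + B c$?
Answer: $595$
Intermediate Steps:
$n = 15$ ($n = 3 \cdot 5 = 15$)
$Q = 10$ ($Q = - (-7 - 3) = \left(-1\right) \left(-10\right) = 10$)
$I{\left(B,c \right)} = 4 B c$ ($I{\left(B,c \right)} = 2 \left(c B + B c\right) = 2 \left(B c + B c\right) = 2 \cdot 2 B c = 4 B c$)
$I{\left(Q,n \right)} - 5 = 4 \cdot 10 \cdot 15 - 5 = 600 - 5 = 595$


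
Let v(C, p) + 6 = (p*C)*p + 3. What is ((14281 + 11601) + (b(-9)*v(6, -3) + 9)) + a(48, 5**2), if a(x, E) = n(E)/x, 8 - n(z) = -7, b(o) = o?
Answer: 406917/16 ≈ 25432.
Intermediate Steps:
n(z) = 15 (n(z) = 8 - 1*(-7) = 8 + 7 = 15)
v(C, p) = -3 + C*p**2 (v(C, p) = -6 + ((p*C)*p + 3) = -6 + ((C*p)*p + 3) = -6 + (C*p**2 + 3) = -6 + (3 + C*p**2) = -3 + C*p**2)
a(x, E) = 15/x
((14281 + 11601) + (b(-9)*v(6, -3) + 9)) + a(48, 5**2) = ((14281 + 11601) + (-9*(-3 + 6*(-3)**2) + 9)) + 15/48 = (25882 + (-9*(-3 + 6*9) + 9)) + 15*(1/48) = (25882 + (-9*(-3 + 54) + 9)) + 5/16 = (25882 + (-9*51 + 9)) + 5/16 = (25882 + (-459 + 9)) + 5/16 = (25882 - 450) + 5/16 = 25432 + 5/16 = 406917/16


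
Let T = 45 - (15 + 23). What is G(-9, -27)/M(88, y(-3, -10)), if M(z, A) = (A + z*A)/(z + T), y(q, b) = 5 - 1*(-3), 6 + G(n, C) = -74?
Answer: -950/89 ≈ -10.674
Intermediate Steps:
G(n, C) = -80 (G(n, C) = -6 - 74 = -80)
T = 7 (T = 45 - 1*38 = 45 - 38 = 7)
y(q, b) = 8 (y(q, b) = 5 + 3 = 8)
M(z, A) = (A + A*z)/(7 + z) (M(z, A) = (A + z*A)/(z + 7) = (A + A*z)/(7 + z))
G(-9, -27)/M(88, y(-3, -10)) = -80*(7 + 88)/(8*(1 + 88)) = -80/(8*89/95) = -80/(8*(1/95)*89) = -80/712/95 = -80*95/712 = -950/89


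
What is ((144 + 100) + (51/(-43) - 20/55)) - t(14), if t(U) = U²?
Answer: 21971/473 ≈ 46.450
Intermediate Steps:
((144 + 100) + (51/(-43) - 20/55)) - t(14) = ((144 + 100) + (51/(-43) - 20/55)) - 1*14² = (244 + (51*(-1/43) - 20*1/55)) - 1*196 = (244 + (-51/43 - 4/11)) - 196 = (244 - 733/473) - 196 = 114679/473 - 196 = 21971/473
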